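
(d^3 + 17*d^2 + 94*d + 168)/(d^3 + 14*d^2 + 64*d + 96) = (d + 7)/(d + 4)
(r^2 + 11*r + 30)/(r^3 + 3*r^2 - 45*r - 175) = (r + 6)/(r^2 - 2*r - 35)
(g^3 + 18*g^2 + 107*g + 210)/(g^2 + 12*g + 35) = g + 6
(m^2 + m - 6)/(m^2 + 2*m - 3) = (m - 2)/(m - 1)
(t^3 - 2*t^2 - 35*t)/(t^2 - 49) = t*(t + 5)/(t + 7)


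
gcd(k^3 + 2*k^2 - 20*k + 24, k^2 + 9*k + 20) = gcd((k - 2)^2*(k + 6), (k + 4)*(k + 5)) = 1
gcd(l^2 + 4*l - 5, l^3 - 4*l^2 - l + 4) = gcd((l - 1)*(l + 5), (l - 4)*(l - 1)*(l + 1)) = l - 1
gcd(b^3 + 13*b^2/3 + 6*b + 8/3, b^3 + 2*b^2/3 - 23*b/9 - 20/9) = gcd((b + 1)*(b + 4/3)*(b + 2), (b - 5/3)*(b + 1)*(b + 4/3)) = b^2 + 7*b/3 + 4/3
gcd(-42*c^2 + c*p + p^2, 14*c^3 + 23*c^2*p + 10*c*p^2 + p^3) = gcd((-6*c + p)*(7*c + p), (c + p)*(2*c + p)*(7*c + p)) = 7*c + p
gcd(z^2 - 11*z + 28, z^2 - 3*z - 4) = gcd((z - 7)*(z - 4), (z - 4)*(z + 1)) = z - 4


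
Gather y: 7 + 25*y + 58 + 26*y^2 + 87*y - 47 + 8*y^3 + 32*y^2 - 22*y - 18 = 8*y^3 + 58*y^2 + 90*y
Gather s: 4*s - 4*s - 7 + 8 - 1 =0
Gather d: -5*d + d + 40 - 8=32 - 4*d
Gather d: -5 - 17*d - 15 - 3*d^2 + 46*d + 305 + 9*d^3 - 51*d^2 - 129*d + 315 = 9*d^3 - 54*d^2 - 100*d + 600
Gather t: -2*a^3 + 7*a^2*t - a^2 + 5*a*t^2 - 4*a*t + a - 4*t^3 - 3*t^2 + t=-2*a^3 - a^2 + a - 4*t^3 + t^2*(5*a - 3) + t*(7*a^2 - 4*a + 1)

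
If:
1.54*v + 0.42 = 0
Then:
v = -0.27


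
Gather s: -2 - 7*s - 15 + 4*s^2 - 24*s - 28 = 4*s^2 - 31*s - 45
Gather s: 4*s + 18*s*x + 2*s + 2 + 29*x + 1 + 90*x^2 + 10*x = s*(18*x + 6) + 90*x^2 + 39*x + 3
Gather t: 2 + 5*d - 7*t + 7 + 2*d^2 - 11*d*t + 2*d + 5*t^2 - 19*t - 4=2*d^2 + 7*d + 5*t^2 + t*(-11*d - 26) + 5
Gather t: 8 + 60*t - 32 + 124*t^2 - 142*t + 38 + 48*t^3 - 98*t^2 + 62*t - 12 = 48*t^3 + 26*t^2 - 20*t + 2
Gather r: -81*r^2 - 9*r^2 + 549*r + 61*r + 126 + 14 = -90*r^2 + 610*r + 140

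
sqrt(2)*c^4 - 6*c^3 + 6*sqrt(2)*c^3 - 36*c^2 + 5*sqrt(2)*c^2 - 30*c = c*(c + 5)*(c - 3*sqrt(2))*(sqrt(2)*c + sqrt(2))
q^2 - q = q*(q - 1)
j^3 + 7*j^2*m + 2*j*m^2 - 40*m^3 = (j - 2*m)*(j + 4*m)*(j + 5*m)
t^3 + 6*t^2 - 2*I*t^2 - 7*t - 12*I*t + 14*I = (t - 1)*(t + 7)*(t - 2*I)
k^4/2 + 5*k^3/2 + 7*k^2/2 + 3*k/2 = k*(k/2 + 1/2)*(k + 1)*(k + 3)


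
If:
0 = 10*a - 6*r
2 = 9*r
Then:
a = 2/15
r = 2/9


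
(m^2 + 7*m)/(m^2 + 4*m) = (m + 7)/(m + 4)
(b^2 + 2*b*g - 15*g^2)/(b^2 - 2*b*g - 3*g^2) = (b + 5*g)/(b + g)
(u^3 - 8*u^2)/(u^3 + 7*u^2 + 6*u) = u*(u - 8)/(u^2 + 7*u + 6)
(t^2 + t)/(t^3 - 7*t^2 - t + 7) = t/(t^2 - 8*t + 7)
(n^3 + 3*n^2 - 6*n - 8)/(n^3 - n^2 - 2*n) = (n + 4)/n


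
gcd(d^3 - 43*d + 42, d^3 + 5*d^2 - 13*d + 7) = d^2 + 6*d - 7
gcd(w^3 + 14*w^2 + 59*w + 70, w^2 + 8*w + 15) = w + 5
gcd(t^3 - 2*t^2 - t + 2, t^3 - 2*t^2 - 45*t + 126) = 1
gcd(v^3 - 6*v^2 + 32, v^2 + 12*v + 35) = 1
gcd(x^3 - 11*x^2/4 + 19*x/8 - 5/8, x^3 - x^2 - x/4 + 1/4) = x^2 - 3*x/2 + 1/2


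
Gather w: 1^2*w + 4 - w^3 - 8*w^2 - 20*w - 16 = -w^3 - 8*w^2 - 19*w - 12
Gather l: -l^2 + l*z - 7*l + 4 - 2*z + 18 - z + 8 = -l^2 + l*(z - 7) - 3*z + 30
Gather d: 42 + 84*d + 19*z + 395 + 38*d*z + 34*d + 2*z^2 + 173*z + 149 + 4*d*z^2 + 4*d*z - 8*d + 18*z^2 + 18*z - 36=d*(4*z^2 + 42*z + 110) + 20*z^2 + 210*z + 550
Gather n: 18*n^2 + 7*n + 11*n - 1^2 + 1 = 18*n^2 + 18*n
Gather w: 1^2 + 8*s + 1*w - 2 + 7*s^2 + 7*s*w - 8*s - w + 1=7*s^2 + 7*s*w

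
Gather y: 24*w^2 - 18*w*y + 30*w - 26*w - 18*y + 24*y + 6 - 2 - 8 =24*w^2 + 4*w + y*(6 - 18*w) - 4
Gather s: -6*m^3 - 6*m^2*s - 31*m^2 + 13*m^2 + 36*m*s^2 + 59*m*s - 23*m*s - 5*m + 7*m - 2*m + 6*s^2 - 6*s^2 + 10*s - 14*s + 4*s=-6*m^3 - 18*m^2 + 36*m*s^2 + s*(-6*m^2 + 36*m)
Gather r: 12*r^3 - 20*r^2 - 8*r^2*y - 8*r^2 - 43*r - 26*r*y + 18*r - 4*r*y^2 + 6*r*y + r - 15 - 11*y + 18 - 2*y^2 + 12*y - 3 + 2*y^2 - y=12*r^3 + r^2*(-8*y - 28) + r*(-4*y^2 - 20*y - 24)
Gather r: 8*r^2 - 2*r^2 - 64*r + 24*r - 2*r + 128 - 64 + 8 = 6*r^2 - 42*r + 72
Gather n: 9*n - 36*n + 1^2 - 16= -27*n - 15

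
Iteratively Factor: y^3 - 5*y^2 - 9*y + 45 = (y - 3)*(y^2 - 2*y - 15) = (y - 3)*(y + 3)*(y - 5)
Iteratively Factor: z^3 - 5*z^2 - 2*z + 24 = (z + 2)*(z^2 - 7*z + 12) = (z - 3)*(z + 2)*(z - 4)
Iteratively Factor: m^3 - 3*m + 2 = (m - 1)*(m^2 + m - 2) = (m - 1)*(m + 2)*(m - 1)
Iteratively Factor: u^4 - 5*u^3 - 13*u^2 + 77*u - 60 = (u - 5)*(u^3 - 13*u + 12) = (u - 5)*(u + 4)*(u^2 - 4*u + 3) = (u - 5)*(u - 1)*(u + 4)*(u - 3)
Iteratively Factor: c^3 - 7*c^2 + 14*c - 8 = (c - 1)*(c^2 - 6*c + 8) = (c - 4)*(c - 1)*(c - 2)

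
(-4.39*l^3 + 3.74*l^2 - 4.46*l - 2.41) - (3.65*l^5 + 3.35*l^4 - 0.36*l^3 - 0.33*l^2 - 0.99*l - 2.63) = -3.65*l^5 - 3.35*l^4 - 4.03*l^3 + 4.07*l^2 - 3.47*l + 0.22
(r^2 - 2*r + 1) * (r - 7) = r^3 - 9*r^2 + 15*r - 7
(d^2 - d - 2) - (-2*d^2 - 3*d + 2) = 3*d^2 + 2*d - 4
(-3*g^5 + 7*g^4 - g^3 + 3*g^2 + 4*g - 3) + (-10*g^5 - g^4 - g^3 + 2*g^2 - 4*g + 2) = -13*g^5 + 6*g^4 - 2*g^3 + 5*g^2 - 1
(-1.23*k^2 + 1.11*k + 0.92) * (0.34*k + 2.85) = -0.4182*k^3 - 3.1281*k^2 + 3.4763*k + 2.622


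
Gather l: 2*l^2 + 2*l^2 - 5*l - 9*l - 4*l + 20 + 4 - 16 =4*l^2 - 18*l + 8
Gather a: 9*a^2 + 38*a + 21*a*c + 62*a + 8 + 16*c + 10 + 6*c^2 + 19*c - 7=9*a^2 + a*(21*c + 100) + 6*c^2 + 35*c + 11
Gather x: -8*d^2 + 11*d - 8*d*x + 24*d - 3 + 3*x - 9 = -8*d^2 + 35*d + x*(3 - 8*d) - 12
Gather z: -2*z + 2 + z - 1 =1 - z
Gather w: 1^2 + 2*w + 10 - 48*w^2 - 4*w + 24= -48*w^2 - 2*w + 35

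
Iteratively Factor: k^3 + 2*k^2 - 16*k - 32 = (k + 2)*(k^2 - 16) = (k - 4)*(k + 2)*(k + 4)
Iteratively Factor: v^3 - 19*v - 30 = (v + 2)*(v^2 - 2*v - 15) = (v - 5)*(v + 2)*(v + 3)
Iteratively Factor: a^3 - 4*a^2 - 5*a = (a + 1)*(a^2 - 5*a) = (a - 5)*(a + 1)*(a)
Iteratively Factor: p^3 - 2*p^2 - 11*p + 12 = (p - 1)*(p^2 - p - 12) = (p - 1)*(p + 3)*(p - 4)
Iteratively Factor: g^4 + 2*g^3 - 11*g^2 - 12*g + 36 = (g + 3)*(g^3 - g^2 - 8*g + 12) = (g - 2)*(g + 3)*(g^2 + g - 6) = (g - 2)*(g + 3)^2*(g - 2)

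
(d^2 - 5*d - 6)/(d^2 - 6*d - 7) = (d - 6)/(d - 7)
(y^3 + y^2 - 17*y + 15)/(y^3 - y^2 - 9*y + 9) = (y + 5)/(y + 3)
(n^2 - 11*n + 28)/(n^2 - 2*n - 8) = (n - 7)/(n + 2)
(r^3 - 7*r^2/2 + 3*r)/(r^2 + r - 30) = r*(2*r^2 - 7*r + 6)/(2*(r^2 + r - 30))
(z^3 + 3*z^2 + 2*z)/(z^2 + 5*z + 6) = z*(z + 1)/(z + 3)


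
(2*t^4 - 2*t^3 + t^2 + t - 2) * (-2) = -4*t^4 + 4*t^3 - 2*t^2 - 2*t + 4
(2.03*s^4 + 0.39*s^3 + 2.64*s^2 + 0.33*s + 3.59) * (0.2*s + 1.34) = 0.406*s^5 + 2.7982*s^4 + 1.0506*s^3 + 3.6036*s^2 + 1.1602*s + 4.8106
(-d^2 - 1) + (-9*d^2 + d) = -10*d^2 + d - 1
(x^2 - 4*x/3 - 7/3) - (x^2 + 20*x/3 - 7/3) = -8*x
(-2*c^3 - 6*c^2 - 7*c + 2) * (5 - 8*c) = 16*c^4 + 38*c^3 + 26*c^2 - 51*c + 10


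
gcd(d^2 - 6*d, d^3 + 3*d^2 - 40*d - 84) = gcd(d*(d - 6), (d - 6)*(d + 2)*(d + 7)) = d - 6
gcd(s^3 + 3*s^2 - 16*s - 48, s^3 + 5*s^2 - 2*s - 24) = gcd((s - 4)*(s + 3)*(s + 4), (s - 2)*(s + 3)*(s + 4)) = s^2 + 7*s + 12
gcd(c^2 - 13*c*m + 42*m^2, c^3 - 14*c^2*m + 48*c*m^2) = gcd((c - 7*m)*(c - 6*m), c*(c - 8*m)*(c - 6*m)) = c - 6*m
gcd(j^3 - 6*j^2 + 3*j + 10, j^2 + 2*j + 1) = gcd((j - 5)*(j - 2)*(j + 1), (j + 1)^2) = j + 1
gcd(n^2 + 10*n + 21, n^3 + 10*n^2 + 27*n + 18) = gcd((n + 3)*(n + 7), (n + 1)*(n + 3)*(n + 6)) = n + 3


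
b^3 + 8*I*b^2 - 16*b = b*(b + 4*I)^2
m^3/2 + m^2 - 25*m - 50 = (m/2 + 1)*(m - 5*sqrt(2))*(m + 5*sqrt(2))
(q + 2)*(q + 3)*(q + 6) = q^3 + 11*q^2 + 36*q + 36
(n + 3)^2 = n^2 + 6*n + 9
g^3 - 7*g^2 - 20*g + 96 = (g - 8)*(g - 3)*(g + 4)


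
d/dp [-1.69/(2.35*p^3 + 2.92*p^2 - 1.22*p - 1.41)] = (11.9145*p^2 + 9.8696*p - 2.0618)/(2.35*p^3 + 2.92*p^2 - 1.22*p - 1.41)^2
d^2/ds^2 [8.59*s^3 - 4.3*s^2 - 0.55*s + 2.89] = 51.54*s - 8.6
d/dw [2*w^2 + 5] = 4*w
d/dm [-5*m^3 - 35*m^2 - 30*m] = -15*m^2 - 70*m - 30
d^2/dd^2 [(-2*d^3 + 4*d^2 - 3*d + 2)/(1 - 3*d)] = 2*(18*d^3 - 18*d^2 + 6*d - 13)/(27*d^3 - 27*d^2 + 9*d - 1)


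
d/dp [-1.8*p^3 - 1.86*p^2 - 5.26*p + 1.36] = -5.4*p^2 - 3.72*p - 5.26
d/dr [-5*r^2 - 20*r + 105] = -10*r - 20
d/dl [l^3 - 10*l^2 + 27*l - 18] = 3*l^2 - 20*l + 27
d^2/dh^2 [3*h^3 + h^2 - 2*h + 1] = 18*h + 2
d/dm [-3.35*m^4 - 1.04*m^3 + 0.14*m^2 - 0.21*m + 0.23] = -13.4*m^3 - 3.12*m^2 + 0.28*m - 0.21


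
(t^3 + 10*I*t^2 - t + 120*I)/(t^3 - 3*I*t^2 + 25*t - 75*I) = (t + 8*I)/(t - 5*I)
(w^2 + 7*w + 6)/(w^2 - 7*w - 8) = (w + 6)/(w - 8)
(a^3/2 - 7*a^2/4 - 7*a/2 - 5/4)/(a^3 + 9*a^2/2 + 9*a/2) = (2*a^3 - 7*a^2 - 14*a - 5)/(2*a*(2*a^2 + 9*a + 9))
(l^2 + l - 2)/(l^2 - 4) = (l - 1)/(l - 2)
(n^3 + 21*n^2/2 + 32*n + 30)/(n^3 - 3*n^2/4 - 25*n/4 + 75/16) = 8*(n^2 + 8*n + 12)/(8*n^2 - 26*n + 15)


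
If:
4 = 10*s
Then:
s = 2/5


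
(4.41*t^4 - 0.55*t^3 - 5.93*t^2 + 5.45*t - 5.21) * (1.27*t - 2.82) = 5.6007*t^5 - 13.1347*t^4 - 5.9801*t^3 + 23.6441*t^2 - 21.9857*t + 14.6922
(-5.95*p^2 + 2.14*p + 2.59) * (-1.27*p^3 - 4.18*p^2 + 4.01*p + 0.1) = 7.5565*p^5 + 22.1532*p^4 - 36.094*p^3 - 2.8398*p^2 + 10.5999*p + 0.259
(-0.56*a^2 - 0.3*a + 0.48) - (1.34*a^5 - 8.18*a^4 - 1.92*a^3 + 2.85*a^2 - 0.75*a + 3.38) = -1.34*a^5 + 8.18*a^4 + 1.92*a^3 - 3.41*a^2 + 0.45*a - 2.9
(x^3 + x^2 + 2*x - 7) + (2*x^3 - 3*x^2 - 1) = 3*x^3 - 2*x^2 + 2*x - 8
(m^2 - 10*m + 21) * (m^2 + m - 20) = m^4 - 9*m^3 - 9*m^2 + 221*m - 420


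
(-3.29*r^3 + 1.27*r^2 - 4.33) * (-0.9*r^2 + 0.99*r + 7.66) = 2.961*r^5 - 4.4001*r^4 - 23.9441*r^3 + 13.6252*r^2 - 4.2867*r - 33.1678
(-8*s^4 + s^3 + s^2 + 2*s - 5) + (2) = -8*s^4 + s^3 + s^2 + 2*s - 3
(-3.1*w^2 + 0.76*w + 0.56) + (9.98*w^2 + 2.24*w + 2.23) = 6.88*w^2 + 3.0*w + 2.79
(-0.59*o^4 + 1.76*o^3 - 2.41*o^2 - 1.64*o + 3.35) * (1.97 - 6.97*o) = 4.1123*o^5 - 13.4295*o^4 + 20.2649*o^3 + 6.6831*o^2 - 26.5803*o + 6.5995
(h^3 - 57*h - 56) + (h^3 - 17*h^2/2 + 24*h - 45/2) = 2*h^3 - 17*h^2/2 - 33*h - 157/2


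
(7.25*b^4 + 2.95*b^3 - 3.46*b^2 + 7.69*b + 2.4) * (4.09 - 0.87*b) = -6.3075*b^5 + 27.086*b^4 + 15.0757*b^3 - 20.8417*b^2 + 29.3641*b + 9.816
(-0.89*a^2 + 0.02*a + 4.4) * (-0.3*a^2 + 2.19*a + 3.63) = 0.267*a^4 - 1.9551*a^3 - 4.5069*a^2 + 9.7086*a + 15.972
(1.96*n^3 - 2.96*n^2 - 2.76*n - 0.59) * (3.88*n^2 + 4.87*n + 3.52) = 7.6048*n^5 - 1.9396*n^4 - 18.2248*n^3 - 26.1496*n^2 - 12.5885*n - 2.0768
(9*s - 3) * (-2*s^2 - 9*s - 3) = -18*s^3 - 75*s^2 + 9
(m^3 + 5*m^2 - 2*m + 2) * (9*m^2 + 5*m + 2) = 9*m^5 + 50*m^4 + 9*m^3 + 18*m^2 + 6*m + 4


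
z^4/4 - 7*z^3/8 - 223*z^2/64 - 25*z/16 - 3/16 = (z/4 + 1/2)*(z - 6)*(z + 1/4)^2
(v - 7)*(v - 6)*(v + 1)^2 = v^4 - 11*v^3 + 17*v^2 + 71*v + 42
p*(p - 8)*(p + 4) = p^3 - 4*p^2 - 32*p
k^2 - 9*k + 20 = (k - 5)*(k - 4)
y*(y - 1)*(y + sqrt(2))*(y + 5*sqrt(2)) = y^4 - y^3 + 6*sqrt(2)*y^3 - 6*sqrt(2)*y^2 + 10*y^2 - 10*y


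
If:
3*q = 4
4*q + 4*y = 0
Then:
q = 4/3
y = -4/3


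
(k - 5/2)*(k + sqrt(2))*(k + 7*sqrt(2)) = k^3 - 5*k^2/2 + 8*sqrt(2)*k^2 - 20*sqrt(2)*k + 14*k - 35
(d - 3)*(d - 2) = d^2 - 5*d + 6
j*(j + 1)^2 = j^3 + 2*j^2 + j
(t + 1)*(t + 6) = t^2 + 7*t + 6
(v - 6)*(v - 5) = v^2 - 11*v + 30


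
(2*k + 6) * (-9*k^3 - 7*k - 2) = -18*k^4 - 54*k^3 - 14*k^2 - 46*k - 12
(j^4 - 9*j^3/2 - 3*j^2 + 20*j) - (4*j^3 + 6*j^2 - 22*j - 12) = j^4 - 17*j^3/2 - 9*j^2 + 42*j + 12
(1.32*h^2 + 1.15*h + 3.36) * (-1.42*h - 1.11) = -1.8744*h^3 - 3.0982*h^2 - 6.0477*h - 3.7296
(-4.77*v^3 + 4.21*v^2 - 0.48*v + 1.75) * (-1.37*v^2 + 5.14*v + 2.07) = 6.5349*v^5 - 30.2855*v^4 + 12.4231*v^3 + 3.85*v^2 + 8.0014*v + 3.6225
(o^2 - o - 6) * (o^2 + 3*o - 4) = o^4 + 2*o^3 - 13*o^2 - 14*o + 24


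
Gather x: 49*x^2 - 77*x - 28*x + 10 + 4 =49*x^2 - 105*x + 14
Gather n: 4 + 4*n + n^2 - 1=n^2 + 4*n + 3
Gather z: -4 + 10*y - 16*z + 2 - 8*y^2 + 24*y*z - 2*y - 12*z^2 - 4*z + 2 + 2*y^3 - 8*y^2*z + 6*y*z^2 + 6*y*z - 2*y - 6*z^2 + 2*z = 2*y^3 - 8*y^2 + 6*y + z^2*(6*y - 18) + z*(-8*y^2 + 30*y - 18)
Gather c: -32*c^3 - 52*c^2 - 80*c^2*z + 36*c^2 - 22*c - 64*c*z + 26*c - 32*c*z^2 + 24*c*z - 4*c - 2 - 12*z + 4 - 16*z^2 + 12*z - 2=-32*c^3 + c^2*(-80*z - 16) + c*(-32*z^2 - 40*z) - 16*z^2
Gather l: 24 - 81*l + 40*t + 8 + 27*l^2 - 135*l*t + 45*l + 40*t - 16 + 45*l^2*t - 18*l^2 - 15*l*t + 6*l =l^2*(45*t + 9) + l*(-150*t - 30) + 80*t + 16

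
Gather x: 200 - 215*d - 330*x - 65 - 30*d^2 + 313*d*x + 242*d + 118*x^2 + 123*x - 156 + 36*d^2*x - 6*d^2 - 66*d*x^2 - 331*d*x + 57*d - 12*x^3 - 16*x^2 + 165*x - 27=-36*d^2 + 84*d - 12*x^3 + x^2*(102 - 66*d) + x*(36*d^2 - 18*d - 42) - 48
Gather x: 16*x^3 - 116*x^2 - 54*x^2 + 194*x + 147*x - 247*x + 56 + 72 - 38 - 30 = 16*x^3 - 170*x^2 + 94*x + 60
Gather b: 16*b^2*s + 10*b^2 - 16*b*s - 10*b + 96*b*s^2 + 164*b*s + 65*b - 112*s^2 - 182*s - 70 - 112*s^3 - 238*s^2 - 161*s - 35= b^2*(16*s + 10) + b*(96*s^2 + 148*s + 55) - 112*s^3 - 350*s^2 - 343*s - 105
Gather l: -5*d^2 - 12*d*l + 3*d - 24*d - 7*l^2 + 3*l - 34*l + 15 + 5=-5*d^2 - 21*d - 7*l^2 + l*(-12*d - 31) + 20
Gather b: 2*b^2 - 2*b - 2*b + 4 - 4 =2*b^2 - 4*b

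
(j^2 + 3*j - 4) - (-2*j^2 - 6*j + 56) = 3*j^2 + 9*j - 60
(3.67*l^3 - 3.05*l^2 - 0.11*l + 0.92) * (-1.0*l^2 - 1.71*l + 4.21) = -3.67*l^5 - 3.2257*l^4 + 20.7762*l^3 - 13.5724*l^2 - 2.0363*l + 3.8732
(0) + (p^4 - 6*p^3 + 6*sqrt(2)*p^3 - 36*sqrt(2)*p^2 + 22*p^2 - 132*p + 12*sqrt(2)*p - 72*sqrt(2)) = p^4 - 6*p^3 + 6*sqrt(2)*p^3 - 36*sqrt(2)*p^2 + 22*p^2 - 132*p + 12*sqrt(2)*p - 72*sqrt(2)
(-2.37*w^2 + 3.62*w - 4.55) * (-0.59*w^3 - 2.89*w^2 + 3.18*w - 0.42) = 1.3983*w^5 + 4.7135*w^4 - 15.3139*w^3 + 25.6565*w^2 - 15.9894*w + 1.911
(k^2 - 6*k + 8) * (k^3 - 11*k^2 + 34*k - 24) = k^5 - 17*k^4 + 108*k^3 - 316*k^2 + 416*k - 192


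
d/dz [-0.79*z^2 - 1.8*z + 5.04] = -1.58*z - 1.8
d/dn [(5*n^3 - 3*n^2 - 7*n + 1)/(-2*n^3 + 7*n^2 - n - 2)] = (29*n^4 - 38*n^3 + 28*n^2 - 2*n + 15)/(4*n^6 - 28*n^5 + 53*n^4 - 6*n^3 - 27*n^2 + 4*n + 4)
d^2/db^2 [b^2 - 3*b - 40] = 2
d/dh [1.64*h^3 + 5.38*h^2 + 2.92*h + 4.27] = 4.92*h^2 + 10.76*h + 2.92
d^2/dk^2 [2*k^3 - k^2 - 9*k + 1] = 12*k - 2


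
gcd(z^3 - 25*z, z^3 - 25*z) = z^3 - 25*z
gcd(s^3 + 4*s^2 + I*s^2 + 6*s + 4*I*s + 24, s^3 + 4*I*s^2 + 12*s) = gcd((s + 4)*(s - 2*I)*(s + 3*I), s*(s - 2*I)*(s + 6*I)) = s - 2*I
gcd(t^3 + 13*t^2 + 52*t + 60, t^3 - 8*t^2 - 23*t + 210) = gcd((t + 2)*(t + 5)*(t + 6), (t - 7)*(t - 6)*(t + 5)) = t + 5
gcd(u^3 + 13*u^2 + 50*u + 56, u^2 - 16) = u + 4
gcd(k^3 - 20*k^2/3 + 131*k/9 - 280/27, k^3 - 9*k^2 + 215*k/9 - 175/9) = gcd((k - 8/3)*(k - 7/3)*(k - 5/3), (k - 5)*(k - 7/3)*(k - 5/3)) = k^2 - 4*k + 35/9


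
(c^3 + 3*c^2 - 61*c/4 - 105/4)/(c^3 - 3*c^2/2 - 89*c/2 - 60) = (c - 7/2)/(c - 8)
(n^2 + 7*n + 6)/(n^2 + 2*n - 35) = (n^2 + 7*n + 6)/(n^2 + 2*n - 35)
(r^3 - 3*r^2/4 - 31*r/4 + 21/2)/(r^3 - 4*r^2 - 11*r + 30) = (r - 7/4)/(r - 5)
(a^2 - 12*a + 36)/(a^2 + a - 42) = (a - 6)/(a + 7)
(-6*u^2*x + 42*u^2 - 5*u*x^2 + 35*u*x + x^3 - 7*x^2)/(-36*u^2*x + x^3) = (u*x - 7*u + x^2 - 7*x)/(x*(6*u + x))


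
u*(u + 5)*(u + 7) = u^3 + 12*u^2 + 35*u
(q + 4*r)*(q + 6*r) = q^2 + 10*q*r + 24*r^2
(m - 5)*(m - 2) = m^2 - 7*m + 10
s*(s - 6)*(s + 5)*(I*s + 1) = I*s^4 + s^3 - I*s^3 - s^2 - 30*I*s^2 - 30*s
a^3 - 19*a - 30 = (a - 5)*(a + 2)*(a + 3)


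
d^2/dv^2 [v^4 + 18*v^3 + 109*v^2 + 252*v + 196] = 12*v^2 + 108*v + 218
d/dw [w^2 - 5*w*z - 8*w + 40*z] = 2*w - 5*z - 8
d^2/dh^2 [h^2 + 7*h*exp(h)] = 7*h*exp(h) + 14*exp(h) + 2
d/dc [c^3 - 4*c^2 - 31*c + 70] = 3*c^2 - 8*c - 31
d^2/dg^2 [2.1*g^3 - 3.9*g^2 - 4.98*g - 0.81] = 12.6*g - 7.8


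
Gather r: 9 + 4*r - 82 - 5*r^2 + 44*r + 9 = -5*r^2 + 48*r - 64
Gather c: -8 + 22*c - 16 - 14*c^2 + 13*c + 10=-14*c^2 + 35*c - 14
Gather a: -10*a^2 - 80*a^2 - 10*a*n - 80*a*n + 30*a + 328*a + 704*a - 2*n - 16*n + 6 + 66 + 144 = -90*a^2 + a*(1062 - 90*n) - 18*n + 216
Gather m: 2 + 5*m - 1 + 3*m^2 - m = 3*m^2 + 4*m + 1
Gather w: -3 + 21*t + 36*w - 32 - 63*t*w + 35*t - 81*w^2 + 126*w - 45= 56*t - 81*w^2 + w*(162 - 63*t) - 80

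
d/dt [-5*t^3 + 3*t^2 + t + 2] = -15*t^2 + 6*t + 1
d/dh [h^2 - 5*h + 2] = 2*h - 5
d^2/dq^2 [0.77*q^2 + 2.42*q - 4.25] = 1.54000000000000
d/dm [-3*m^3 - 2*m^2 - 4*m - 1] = -9*m^2 - 4*m - 4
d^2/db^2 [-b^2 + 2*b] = -2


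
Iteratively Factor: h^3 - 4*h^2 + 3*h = (h)*(h^2 - 4*h + 3) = h*(h - 1)*(h - 3)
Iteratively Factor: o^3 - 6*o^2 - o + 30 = (o + 2)*(o^2 - 8*o + 15) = (o - 3)*(o + 2)*(o - 5)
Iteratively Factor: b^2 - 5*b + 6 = (b - 2)*(b - 3)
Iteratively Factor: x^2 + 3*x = (x + 3)*(x)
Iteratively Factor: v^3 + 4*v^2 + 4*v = (v + 2)*(v^2 + 2*v) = v*(v + 2)*(v + 2)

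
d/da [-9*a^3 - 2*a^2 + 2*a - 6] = -27*a^2 - 4*a + 2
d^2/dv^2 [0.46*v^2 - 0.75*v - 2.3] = 0.920000000000000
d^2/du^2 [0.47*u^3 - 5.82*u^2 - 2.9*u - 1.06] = 2.82*u - 11.64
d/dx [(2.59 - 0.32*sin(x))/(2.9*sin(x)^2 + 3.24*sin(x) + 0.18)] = (0.928*sin(x)^2 - 15.022*sin(x) - 8.4492)*cos(x)/(8.41*sin(x)^4 + 18.792*sin(x)^3 + 11.5416*sin(x)^2 + 1.1664*sin(x) + 0.0324)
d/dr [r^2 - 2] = 2*r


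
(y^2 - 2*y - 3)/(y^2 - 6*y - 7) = (y - 3)/(y - 7)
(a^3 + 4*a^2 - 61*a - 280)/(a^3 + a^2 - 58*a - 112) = (a + 5)/(a + 2)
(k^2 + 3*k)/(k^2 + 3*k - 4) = k*(k + 3)/(k^2 + 3*k - 4)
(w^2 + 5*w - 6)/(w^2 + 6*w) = (w - 1)/w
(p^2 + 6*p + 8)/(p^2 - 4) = (p + 4)/(p - 2)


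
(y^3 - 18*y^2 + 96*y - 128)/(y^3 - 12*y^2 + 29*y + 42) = (y^3 - 18*y^2 + 96*y - 128)/(y^3 - 12*y^2 + 29*y + 42)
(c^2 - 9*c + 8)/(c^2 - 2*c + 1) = (c - 8)/(c - 1)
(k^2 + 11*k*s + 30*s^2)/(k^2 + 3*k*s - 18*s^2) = (-k - 5*s)/(-k + 3*s)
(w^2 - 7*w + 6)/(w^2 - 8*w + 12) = (w - 1)/(w - 2)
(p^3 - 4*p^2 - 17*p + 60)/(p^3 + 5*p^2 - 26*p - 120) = (p - 3)/(p + 6)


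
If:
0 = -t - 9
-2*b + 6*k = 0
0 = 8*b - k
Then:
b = 0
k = 0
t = -9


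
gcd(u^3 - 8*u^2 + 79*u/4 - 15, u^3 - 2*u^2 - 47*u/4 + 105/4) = u - 5/2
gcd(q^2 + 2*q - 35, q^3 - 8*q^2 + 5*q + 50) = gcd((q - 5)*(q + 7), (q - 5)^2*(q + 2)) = q - 5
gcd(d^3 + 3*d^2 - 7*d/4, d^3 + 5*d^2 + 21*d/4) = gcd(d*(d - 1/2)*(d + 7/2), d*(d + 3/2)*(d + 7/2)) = d^2 + 7*d/2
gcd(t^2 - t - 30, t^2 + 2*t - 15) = t + 5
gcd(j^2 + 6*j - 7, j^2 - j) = j - 1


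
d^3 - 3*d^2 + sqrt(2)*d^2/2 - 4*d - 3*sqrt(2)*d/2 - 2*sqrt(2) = (d - 4)*(d + 1)*(d + sqrt(2)/2)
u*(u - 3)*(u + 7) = u^3 + 4*u^2 - 21*u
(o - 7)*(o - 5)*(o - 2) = o^3 - 14*o^2 + 59*o - 70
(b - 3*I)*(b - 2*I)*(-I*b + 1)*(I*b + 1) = b^4 - 5*I*b^3 - 5*b^2 - 5*I*b - 6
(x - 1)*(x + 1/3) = x^2 - 2*x/3 - 1/3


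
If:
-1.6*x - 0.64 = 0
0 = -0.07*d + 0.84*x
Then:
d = -4.80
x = -0.40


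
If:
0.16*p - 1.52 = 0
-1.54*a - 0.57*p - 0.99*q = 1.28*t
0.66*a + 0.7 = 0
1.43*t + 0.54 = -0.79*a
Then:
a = -1.06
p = 9.50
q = -4.09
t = 0.21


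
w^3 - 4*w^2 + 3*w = w*(w - 3)*(w - 1)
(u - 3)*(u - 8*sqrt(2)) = u^2 - 8*sqrt(2)*u - 3*u + 24*sqrt(2)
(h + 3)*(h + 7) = h^2 + 10*h + 21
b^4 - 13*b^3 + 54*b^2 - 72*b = b*(b - 6)*(b - 4)*(b - 3)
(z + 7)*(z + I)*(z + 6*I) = z^3 + 7*z^2 + 7*I*z^2 - 6*z + 49*I*z - 42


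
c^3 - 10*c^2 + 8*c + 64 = (c - 8)*(c - 4)*(c + 2)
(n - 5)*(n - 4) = n^2 - 9*n + 20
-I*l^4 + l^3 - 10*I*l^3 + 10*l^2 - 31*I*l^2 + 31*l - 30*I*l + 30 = (l + 2)*(l + 3)*(l + 5)*(-I*l + 1)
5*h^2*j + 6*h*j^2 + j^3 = j*(h + j)*(5*h + j)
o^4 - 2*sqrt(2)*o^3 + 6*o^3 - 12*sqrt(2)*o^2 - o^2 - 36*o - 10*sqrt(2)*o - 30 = (o + 1)*(o + 5)*(o - 3*sqrt(2))*(o + sqrt(2))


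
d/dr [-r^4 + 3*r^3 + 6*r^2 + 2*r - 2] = -4*r^3 + 9*r^2 + 12*r + 2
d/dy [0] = 0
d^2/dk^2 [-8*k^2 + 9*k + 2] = -16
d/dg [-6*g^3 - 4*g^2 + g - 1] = -18*g^2 - 8*g + 1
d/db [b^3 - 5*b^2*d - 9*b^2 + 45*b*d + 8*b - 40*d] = 3*b^2 - 10*b*d - 18*b + 45*d + 8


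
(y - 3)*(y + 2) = y^2 - y - 6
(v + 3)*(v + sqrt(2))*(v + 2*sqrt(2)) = v^3 + 3*v^2 + 3*sqrt(2)*v^2 + 4*v + 9*sqrt(2)*v + 12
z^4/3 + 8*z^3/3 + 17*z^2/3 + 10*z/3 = z*(z/3 + 1/3)*(z + 2)*(z + 5)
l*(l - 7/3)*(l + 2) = l^3 - l^2/3 - 14*l/3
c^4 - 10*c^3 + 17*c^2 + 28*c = c*(c - 7)*(c - 4)*(c + 1)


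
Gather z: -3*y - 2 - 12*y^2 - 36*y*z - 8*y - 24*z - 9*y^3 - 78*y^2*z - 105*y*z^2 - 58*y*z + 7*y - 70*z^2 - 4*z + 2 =-9*y^3 - 12*y^2 - 4*y + z^2*(-105*y - 70) + z*(-78*y^2 - 94*y - 28)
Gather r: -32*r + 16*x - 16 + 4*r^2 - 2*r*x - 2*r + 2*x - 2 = 4*r^2 + r*(-2*x - 34) + 18*x - 18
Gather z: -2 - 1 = -3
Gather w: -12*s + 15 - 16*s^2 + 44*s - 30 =-16*s^2 + 32*s - 15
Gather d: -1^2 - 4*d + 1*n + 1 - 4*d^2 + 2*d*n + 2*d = -4*d^2 + d*(2*n - 2) + n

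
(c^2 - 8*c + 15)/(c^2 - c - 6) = (c - 5)/(c + 2)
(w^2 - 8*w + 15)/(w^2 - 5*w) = (w - 3)/w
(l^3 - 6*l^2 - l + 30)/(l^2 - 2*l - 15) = (l^2 - l - 6)/(l + 3)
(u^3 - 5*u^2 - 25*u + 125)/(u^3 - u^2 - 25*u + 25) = (u - 5)/(u - 1)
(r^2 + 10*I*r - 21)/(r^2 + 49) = (r + 3*I)/(r - 7*I)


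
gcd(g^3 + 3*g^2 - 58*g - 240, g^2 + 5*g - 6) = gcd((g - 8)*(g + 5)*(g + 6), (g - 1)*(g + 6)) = g + 6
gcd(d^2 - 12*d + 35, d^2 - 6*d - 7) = d - 7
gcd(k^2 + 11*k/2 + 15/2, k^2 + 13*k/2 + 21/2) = k + 3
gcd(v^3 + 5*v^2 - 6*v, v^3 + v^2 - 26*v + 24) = v^2 + 5*v - 6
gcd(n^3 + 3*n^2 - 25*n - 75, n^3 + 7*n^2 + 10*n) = n + 5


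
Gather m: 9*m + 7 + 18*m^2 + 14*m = 18*m^2 + 23*m + 7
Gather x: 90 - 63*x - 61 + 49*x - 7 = 22 - 14*x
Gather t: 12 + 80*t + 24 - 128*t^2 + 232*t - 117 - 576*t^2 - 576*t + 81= -704*t^2 - 264*t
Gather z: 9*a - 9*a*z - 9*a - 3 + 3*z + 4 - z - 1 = z*(2 - 9*a)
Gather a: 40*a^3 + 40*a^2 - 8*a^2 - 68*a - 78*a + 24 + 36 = 40*a^3 + 32*a^2 - 146*a + 60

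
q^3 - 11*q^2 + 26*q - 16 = (q - 8)*(q - 2)*(q - 1)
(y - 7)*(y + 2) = y^2 - 5*y - 14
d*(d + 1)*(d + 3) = d^3 + 4*d^2 + 3*d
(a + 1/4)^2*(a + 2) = a^3 + 5*a^2/2 + 17*a/16 + 1/8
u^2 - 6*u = u*(u - 6)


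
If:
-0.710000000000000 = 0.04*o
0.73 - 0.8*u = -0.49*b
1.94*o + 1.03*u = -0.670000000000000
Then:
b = 52.03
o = -17.75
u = 32.78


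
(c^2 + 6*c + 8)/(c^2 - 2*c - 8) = (c + 4)/(c - 4)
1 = 1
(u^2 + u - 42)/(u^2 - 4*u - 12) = (u + 7)/(u + 2)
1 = 1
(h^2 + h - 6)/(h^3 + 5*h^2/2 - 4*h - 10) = 2*(h + 3)/(2*h^2 + 9*h + 10)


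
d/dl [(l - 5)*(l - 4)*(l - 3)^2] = 4*l^3 - 45*l^2 + 166*l - 201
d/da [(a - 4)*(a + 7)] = 2*a + 3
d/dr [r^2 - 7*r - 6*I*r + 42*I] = 2*r - 7 - 6*I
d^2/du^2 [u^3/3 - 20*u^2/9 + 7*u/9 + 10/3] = 2*u - 40/9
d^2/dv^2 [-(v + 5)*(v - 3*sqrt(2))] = -2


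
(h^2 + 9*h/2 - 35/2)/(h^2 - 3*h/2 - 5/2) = (h + 7)/(h + 1)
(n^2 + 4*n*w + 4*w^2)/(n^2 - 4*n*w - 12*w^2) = (-n - 2*w)/(-n + 6*w)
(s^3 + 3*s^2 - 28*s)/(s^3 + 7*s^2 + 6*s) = (s^2 + 3*s - 28)/(s^2 + 7*s + 6)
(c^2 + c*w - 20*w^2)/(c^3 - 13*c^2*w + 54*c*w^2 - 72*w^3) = (c + 5*w)/(c^2 - 9*c*w + 18*w^2)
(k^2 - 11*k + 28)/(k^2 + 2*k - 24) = (k - 7)/(k + 6)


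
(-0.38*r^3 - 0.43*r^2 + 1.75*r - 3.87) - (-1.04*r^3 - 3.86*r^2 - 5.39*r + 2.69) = 0.66*r^3 + 3.43*r^2 + 7.14*r - 6.56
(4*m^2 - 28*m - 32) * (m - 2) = 4*m^3 - 36*m^2 + 24*m + 64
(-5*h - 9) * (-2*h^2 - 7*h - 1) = 10*h^3 + 53*h^2 + 68*h + 9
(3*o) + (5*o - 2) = 8*o - 2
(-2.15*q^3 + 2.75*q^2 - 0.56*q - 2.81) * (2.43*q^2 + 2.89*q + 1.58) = -5.2245*q^5 + 0.469*q^4 + 3.1897*q^3 - 4.1017*q^2 - 9.0057*q - 4.4398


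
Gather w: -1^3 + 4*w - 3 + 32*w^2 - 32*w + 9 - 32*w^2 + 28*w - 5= 0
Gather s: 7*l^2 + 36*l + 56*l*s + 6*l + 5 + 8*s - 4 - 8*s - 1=7*l^2 + 56*l*s + 42*l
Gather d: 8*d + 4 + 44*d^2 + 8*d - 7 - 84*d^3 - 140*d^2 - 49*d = -84*d^3 - 96*d^2 - 33*d - 3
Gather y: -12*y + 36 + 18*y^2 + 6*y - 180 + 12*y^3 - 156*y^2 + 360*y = 12*y^3 - 138*y^2 + 354*y - 144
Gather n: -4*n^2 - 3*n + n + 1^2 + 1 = -4*n^2 - 2*n + 2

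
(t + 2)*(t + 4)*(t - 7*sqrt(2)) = t^3 - 7*sqrt(2)*t^2 + 6*t^2 - 42*sqrt(2)*t + 8*t - 56*sqrt(2)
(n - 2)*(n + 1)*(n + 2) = n^3 + n^2 - 4*n - 4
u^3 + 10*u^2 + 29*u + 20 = (u + 1)*(u + 4)*(u + 5)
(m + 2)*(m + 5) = m^2 + 7*m + 10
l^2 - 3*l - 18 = (l - 6)*(l + 3)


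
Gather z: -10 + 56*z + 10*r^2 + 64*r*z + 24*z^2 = 10*r^2 + 24*z^2 + z*(64*r + 56) - 10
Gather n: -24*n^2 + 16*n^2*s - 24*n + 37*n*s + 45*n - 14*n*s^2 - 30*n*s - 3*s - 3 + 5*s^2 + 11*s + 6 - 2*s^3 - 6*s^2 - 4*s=n^2*(16*s - 24) + n*(-14*s^2 + 7*s + 21) - 2*s^3 - s^2 + 4*s + 3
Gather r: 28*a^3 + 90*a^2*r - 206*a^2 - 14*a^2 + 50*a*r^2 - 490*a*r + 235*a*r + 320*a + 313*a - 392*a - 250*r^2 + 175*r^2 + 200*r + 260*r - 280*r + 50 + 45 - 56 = 28*a^3 - 220*a^2 + 241*a + r^2*(50*a - 75) + r*(90*a^2 - 255*a + 180) + 39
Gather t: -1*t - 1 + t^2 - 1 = t^2 - t - 2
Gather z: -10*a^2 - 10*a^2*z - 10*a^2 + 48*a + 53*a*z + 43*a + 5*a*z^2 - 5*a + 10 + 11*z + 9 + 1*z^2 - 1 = -20*a^2 + 86*a + z^2*(5*a + 1) + z*(-10*a^2 + 53*a + 11) + 18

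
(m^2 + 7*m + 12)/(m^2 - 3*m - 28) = (m + 3)/(m - 7)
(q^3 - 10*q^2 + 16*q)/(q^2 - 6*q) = (q^2 - 10*q + 16)/(q - 6)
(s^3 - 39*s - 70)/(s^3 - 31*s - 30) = (-s^3 + 39*s + 70)/(-s^3 + 31*s + 30)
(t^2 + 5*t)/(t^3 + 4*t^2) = (t + 5)/(t*(t + 4))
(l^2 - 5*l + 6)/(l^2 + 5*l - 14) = (l - 3)/(l + 7)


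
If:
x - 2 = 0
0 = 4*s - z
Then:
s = z/4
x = 2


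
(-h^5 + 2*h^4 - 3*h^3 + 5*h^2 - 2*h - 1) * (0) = 0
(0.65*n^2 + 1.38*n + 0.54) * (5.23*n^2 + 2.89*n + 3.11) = 3.3995*n^4 + 9.0959*n^3 + 8.8339*n^2 + 5.8524*n + 1.6794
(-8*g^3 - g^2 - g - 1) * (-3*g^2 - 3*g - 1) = 24*g^5 + 27*g^4 + 14*g^3 + 7*g^2 + 4*g + 1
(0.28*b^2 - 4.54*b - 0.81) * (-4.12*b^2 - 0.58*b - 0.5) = -1.1536*b^4 + 18.5424*b^3 + 5.8304*b^2 + 2.7398*b + 0.405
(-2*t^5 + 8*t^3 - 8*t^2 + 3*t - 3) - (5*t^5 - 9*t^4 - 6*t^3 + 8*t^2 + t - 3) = -7*t^5 + 9*t^4 + 14*t^3 - 16*t^2 + 2*t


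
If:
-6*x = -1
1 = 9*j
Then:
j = 1/9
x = 1/6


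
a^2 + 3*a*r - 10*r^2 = (a - 2*r)*(a + 5*r)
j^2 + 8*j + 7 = (j + 1)*(j + 7)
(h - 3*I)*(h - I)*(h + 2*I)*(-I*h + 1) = -I*h^4 - h^3 - 7*I*h^2 - h - 6*I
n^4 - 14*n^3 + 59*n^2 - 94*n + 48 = (n - 8)*(n - 3)*(n - 2)*(n - 1)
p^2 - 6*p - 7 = (p - 7)*(p + 1)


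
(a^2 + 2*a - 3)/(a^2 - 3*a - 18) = (a - 1)/(a - 6)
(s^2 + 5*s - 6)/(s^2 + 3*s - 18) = (s - 1)/(s - 3)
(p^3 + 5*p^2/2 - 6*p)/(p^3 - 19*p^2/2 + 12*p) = (p + 4)/(p - 8)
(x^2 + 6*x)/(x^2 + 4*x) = (x + 6)/(x + 4)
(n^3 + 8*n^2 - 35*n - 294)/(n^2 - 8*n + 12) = (n^2 + 14*n + 49)/(n - 2)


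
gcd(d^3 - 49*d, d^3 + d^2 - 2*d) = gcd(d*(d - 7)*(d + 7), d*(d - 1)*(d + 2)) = d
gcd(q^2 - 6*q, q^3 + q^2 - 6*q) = q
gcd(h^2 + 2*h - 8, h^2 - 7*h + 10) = h - 2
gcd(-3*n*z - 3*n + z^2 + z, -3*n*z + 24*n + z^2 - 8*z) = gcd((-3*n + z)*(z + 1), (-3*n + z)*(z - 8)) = -3*n + z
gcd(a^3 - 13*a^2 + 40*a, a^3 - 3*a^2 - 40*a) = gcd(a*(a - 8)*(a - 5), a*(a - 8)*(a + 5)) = a^2 - 8*a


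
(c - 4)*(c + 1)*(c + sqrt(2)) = c^3 - 3*c^2 + sqrt(2)*c^2 - 3*sqrt(2)*c - 4*c - 4*sqrt(2)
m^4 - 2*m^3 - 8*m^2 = m^2*(m - 4)*(m + 2)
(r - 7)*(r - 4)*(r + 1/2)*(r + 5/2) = r^4 - 8*r^3 - 15*r^2/4 + 281*r/4 + 35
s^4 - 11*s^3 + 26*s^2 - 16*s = s*(s - 8)*(s - 2)*(s - 1)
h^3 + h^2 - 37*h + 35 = (h - 5)*(h - 1)*(h + 7)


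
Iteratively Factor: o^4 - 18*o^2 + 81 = (o - 3)*(o^3 + 3*o^2 - 9*o - 27) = (o - 3)^2*(o^2 + 6*o + 9) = (o - 3)^2*(o + 3)*(o + 3)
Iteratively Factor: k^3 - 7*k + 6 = (k + 3)*(k^2 - 3*k + 2) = (k - 1)*(k + 3)*(k - 2)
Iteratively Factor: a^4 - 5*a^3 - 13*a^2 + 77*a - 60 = (a - 5)*(a^3 - 13*a + 12) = (a - 5)*(a + 4)*(a^2 - 4*a + 3) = (a - 5)*(a - 1)*(a + 4)*(a - 3)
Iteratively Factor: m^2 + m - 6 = (m + 3)*(m - 2)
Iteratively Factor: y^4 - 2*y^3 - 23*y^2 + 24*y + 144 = (y + 3)*(y^3 - 5*y^2 - 8*y + 48) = (y - 4)*(y + 3)*(y^2 - y - 12) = (y - 4)^2*(y + 3)*(y + 3)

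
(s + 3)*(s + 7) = s^2 + 10*s + 21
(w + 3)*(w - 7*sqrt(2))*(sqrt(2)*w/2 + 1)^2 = w^4/2 - 5*sqrt(2)*w^3/2 + 3*w^3/2 - 13*w^2 - 15*sqrt(2)*w^2/2 - 39*w - 7*sqrt(2)*w - 21*sqrt(2)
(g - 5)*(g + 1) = g^2 - 4*g - 5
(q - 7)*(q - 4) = q^2 - 11*q + 28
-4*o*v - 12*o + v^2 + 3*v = (-4*o + v)*(v + 3)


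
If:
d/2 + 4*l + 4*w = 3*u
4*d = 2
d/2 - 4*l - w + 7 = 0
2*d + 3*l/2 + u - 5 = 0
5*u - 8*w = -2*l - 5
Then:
No Solution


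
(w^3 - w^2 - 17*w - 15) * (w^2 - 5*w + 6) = w^5 - 6*w^4 - 6*w^3 + 64*w^2 - 27*w - 90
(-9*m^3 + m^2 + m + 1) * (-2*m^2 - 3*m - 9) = 18*m^5 + 25*m^4 + 76*m^3 - 14*m^2 - 12*m - 9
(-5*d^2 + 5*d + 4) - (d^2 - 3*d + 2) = -6*d^2 + 8*d + 2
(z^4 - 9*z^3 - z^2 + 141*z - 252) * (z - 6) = z^5 - 15*z^4 + 53*z^3 + 147*z^2 - 1098*z + 1512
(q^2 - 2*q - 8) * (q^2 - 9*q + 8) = q^4 - 11*q^3 + 18*q^2 + 56*q - 64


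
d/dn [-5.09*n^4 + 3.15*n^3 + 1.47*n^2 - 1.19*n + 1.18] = -20.36*n^3 + 9.45*n^2 + 2.94*n - 1.19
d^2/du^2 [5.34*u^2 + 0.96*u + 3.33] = 10.6800000000000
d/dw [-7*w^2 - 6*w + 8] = -14*w - 6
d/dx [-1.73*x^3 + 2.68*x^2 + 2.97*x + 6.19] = -5.19*x^2 + 5.36*x + 2.97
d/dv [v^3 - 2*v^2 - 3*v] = 3*v^2 - 4*v - 3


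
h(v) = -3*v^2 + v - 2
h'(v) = 1 - 6*v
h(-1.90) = -14.73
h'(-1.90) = 12.40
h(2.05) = -12.56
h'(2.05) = -11.30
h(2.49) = -18.11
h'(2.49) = -13.94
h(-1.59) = -11.17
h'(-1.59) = 10.54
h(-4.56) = -68.94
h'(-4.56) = 28.36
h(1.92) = -11.14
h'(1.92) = -10.52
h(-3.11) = -34.13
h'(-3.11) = 19.66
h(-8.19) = -211.42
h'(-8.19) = 50.14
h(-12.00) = -446.00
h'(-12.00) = 73.00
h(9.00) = -236.00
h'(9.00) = -53.00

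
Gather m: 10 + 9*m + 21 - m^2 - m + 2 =-m^2 + 8*m + 33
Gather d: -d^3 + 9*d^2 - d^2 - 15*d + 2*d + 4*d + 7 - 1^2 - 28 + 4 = -d^3 + 8*d^2 - 9*d - 18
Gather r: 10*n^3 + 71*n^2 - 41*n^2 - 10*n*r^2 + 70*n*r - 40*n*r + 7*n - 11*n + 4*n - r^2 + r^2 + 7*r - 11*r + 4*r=10*n^3 + 30*n^2 - 10*n*r^2 + 30*n*r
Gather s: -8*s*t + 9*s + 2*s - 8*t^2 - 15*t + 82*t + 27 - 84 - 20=s*(11 - 8*t) - 8*t^2 + 67*t - 77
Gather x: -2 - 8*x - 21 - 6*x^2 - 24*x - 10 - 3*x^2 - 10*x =-9*x^2 - 42*x - 33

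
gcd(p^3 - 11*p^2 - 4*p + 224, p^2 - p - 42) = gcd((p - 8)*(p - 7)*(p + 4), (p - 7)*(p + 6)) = p - 7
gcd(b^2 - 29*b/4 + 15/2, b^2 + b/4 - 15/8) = b - 5/4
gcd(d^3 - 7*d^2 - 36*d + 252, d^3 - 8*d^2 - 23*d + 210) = d^2 - 13*d + 42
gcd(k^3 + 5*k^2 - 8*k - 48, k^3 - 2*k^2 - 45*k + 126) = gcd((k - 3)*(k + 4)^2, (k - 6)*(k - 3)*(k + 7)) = k - 3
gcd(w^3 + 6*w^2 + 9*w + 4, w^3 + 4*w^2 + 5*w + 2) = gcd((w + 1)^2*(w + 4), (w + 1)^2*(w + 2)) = w^2 + 2*w + 1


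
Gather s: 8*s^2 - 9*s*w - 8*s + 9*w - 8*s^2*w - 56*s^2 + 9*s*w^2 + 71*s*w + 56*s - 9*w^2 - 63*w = s^2*(-8*w - 48) + s*(9*w^2 + 62*w + 48) - 9*w^2 - 54*w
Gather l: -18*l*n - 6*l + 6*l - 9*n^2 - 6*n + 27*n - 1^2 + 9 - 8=-18*l*n - 9*n^2 + 21*n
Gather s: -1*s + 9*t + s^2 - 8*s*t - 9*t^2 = s^2 + s*(-8*t - 1) - 9*t^2 + 9*t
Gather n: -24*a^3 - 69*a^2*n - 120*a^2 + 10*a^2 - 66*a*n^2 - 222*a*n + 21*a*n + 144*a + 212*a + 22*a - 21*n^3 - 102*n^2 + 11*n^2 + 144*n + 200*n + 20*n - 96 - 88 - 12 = -24*a^3 - 110*a^2 + 378*a - 21*n^3 + n^2*(-66*a - 91) + n*(-69*a^2 - 201*a + 364) - 196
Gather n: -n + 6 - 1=5 - n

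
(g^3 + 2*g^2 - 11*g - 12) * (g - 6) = g^4 - 4*g^3 - 23*g^2 + 54*g + 72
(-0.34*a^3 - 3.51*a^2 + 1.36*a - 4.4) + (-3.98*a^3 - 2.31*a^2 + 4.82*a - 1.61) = -4.32*a^3 - 5.82*a^2 + 6.18*a - 6.01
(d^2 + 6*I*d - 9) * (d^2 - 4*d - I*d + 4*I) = d^4 - 4*d^3 + 5*I*d^3 - 3*d^2 - 20*I*d^2 + 12*d + 9*I*d - 36*I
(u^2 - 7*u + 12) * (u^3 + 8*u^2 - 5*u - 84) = u^5 + u^4 - 49*u^3 + 47*u^2 + 528*u - 1008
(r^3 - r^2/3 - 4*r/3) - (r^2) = r^3 - 4*r^2/3 - 4*r/3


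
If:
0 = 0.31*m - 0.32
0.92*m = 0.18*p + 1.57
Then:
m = 1.03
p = -3.45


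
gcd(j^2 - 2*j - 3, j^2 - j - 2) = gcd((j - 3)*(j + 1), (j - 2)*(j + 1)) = j + 1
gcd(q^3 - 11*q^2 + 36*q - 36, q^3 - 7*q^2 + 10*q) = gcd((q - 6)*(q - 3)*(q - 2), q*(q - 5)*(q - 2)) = q - 2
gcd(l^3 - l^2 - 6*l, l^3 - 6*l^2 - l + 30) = l^2 - l - 6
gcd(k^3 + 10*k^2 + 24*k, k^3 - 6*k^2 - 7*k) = k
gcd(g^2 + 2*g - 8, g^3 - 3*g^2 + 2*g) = g - 2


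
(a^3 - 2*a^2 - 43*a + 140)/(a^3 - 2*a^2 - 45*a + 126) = (a^2 - 9*a + 20)/(a^2 - 9*a + 18)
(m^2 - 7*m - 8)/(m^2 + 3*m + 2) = (m - 8)/(m + 2)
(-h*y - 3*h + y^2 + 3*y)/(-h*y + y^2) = (y + 3)/y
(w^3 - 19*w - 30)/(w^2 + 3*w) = w - 3 - 10/w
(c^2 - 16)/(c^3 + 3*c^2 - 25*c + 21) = (c^2 - 16)/(c^3 + 3*c^2 - 25*c + 21)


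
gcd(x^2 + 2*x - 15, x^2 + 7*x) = 1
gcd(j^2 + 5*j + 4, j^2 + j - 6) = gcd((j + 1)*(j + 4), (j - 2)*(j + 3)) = 1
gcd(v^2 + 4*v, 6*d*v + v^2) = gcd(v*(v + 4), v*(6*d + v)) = v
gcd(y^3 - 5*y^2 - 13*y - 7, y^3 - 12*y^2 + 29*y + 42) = y^2 - 6*y - 7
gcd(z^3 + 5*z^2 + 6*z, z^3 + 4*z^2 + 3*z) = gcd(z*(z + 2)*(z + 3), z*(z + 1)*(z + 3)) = z^2 + 3*z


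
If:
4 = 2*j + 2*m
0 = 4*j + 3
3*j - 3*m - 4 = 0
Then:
No Solution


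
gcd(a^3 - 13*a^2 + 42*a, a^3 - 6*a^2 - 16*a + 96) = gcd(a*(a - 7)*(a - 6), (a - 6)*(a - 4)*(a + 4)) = a - 6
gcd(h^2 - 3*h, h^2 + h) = h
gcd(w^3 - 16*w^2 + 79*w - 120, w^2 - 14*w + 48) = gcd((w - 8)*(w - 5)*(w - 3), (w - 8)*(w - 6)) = w - 8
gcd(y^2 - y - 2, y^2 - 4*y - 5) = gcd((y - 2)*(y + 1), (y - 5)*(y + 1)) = y + 1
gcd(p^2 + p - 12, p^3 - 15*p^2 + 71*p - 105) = p - 3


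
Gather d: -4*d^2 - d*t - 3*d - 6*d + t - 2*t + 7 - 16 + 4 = -4*d^2 + d*(-t - 9) - t - 5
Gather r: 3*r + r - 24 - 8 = 4*r - 32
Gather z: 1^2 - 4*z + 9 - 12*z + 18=28 - 16*z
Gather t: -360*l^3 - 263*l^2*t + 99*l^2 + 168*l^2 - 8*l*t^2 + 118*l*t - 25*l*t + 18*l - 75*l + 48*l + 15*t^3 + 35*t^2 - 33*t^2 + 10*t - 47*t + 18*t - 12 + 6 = -360*l^3 + 267*l^2 - 9*l + 15*t^3 + t^2*(2 - 8*l) + t*(-263*l^2 + 93*l - 19) - 6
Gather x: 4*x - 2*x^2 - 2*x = -2*x^2 + 2*x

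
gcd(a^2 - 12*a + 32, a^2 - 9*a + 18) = 1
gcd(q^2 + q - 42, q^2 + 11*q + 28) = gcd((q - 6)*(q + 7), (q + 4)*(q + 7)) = q + 7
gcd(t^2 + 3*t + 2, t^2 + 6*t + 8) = t + 2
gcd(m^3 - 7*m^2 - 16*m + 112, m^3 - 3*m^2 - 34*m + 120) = m - 4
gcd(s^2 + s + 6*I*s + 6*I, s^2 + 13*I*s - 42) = s + 6*I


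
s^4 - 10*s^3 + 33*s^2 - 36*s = s*(s - 4)*(s - 3)^2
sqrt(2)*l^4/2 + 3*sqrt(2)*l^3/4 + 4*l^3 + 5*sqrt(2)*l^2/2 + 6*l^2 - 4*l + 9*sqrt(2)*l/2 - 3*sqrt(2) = (l - 1/2)*(l + sqrt(2))*(l + 3*sqrt(2))*(sqrt(2)*l/2 + sqrt(2))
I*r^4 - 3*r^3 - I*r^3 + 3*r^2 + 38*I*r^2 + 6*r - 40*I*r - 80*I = (r - 2)*(r - 5*I)*(r + 8*I)*(I*r + I)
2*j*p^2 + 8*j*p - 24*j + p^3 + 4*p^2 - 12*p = (2*j + p)*(p - 2)*(p + 6)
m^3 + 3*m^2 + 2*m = m*(m + 1)*(m + 2)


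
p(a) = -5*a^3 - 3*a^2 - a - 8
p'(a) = -15*a^2 - 6*a - 1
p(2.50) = -107.38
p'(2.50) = -109.75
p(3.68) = -301.49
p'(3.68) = -226.22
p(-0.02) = -7.98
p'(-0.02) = -0.89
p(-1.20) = -2.48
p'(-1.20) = -15.40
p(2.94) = -163.93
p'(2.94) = -148.29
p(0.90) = -14.98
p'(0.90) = -18.55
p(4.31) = -468.35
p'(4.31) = -305.50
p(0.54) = -10.20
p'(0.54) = -8.61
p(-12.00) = 8212.00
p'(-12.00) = -2089.00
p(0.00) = -8.00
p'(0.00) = -1.00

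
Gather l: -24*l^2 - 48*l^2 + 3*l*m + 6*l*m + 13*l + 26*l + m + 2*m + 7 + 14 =-72*l^2 + l*(9*m + 39) + 3*m + 21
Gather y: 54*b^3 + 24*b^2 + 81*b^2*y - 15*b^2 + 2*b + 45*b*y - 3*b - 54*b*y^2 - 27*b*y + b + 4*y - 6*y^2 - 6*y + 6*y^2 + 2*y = 54*b^3 + 9*b^2 - 54*b*y^2 + y*(81*b^2 + 18*b)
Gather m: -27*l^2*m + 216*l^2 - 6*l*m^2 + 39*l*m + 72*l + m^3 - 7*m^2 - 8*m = 216*l^2 + 72*l + m^3 + m^2*(-6*l - 7) + m*(-27*l^2 + 39*l - 8)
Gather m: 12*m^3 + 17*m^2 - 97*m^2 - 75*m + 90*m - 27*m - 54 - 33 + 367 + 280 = 12*m^3 - 80*m^2 - 12*m + 560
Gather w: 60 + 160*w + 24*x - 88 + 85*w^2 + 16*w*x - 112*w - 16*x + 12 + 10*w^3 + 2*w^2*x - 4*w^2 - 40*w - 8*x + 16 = 10*w^3 + w^2*(2*x + 81) + w*(16*x + 8)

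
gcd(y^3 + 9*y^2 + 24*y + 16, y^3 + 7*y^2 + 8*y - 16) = y^2 + 8*y + 16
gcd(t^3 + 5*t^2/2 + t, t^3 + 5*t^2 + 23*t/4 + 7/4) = t + 1/2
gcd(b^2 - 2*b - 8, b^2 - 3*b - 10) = b + 2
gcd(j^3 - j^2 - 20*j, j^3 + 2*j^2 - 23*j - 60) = j^2 - j - 20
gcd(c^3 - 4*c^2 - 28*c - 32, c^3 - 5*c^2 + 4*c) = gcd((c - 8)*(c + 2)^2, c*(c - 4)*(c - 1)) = 1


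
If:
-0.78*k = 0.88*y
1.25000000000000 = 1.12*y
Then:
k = -1.26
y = 1.12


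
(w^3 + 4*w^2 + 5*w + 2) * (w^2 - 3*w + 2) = w^5 + w^4 - 5*w^3 - 5*w^2 + 4*w + 4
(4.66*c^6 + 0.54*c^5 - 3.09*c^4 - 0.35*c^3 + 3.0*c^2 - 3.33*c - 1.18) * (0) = 0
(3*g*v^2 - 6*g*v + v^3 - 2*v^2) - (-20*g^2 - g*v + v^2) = 20*g^2 + 3*g*v^2 - 5*g*v + v^3 - 3*v^2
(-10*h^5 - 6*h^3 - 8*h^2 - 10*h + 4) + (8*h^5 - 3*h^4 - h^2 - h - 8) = -2*h^5 - 3*h^4 - 6*h^3 - 9*h^2 - 11*h - 4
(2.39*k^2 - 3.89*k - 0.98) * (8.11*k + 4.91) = 19.3829*k^3 - 19.813*k^2 - 27.0477*k - 4.8118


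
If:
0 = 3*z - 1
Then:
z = 1/3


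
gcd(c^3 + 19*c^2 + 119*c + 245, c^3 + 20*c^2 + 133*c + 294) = c^2 + 14*c + 49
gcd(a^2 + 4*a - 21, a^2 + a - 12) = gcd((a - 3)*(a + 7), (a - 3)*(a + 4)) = a - 3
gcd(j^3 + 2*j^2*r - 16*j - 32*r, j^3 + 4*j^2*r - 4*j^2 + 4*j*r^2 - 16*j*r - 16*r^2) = j^2 + 2*j*r - 4*j - 8*r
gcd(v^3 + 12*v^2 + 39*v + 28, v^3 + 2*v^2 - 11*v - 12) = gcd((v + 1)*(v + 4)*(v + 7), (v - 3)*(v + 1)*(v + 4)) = v^2 + 5*v + 4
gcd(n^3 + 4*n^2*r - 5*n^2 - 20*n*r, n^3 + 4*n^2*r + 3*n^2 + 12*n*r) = n^2 + 4*n*r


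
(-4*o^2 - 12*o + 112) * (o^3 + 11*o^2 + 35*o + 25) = -4*o^5 - 56*o^4 - 160*o^3 + 712*o^2 + 3620*o + 2800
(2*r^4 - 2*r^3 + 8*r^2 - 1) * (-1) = -2*r^4 + 2*r^3 - 8*r^2 + 1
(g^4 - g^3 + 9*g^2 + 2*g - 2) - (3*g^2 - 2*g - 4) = g^4 - g^3 + 6*g^2 + 4*g + 2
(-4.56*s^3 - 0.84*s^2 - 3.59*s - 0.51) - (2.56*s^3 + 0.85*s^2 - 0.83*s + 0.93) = -7.12*s^3 - 1.69*s^2 - 2.76*s - 1.44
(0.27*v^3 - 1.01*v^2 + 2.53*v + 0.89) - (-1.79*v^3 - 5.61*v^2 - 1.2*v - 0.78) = 2.06*v^3 + 4.6*v^2 + 3.73*v + 1.67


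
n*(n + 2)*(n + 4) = n^3 + 6*n^2 + 8*n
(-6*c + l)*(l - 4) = -6*c*l + 24*c + l^2 - 4*l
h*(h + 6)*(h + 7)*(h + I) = h^4 + 13*h^3 + I*h^3 + 42*h^2 + 13*I*h^2 + 42*I*h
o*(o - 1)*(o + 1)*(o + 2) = o^4 + 2*o^3 - o^2 - 2*o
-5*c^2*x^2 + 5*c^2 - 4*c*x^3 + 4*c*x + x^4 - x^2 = (-5*c + x)*(c + x)*(x - 1)*(x + 1)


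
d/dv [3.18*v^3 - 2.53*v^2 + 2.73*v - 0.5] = 9.54*v^2 - 5.06*v + 2.73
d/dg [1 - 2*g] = -2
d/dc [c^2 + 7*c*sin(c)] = 7*c*cos(c) + 2*c + 7*sin(c)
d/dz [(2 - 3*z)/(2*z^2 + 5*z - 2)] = 2*(3*z^2 - 4*z - 2)/(4*z^4 + 20*z^3 + 17*z^2 - 20*z + 4)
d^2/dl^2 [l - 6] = 0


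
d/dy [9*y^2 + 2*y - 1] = 18*y + 2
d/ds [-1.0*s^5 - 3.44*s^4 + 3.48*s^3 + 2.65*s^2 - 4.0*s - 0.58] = -5.0*s^4 - 13.76*s^3 + 10.44*s^2 + 5.3*s - 4.0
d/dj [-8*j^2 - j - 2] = -16*j - 1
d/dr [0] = 0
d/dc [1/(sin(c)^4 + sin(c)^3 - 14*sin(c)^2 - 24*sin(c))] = (-4*sin(c)^3 - 3*sin(c)^2 + 28*sin(c) + 24)*cos(c)/((sin(c)^3 + sin(c)^2 - 14*sin(c) - 24)^2*sin(c)^2)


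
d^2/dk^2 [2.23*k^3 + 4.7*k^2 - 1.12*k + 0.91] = 13.38*k + 9.4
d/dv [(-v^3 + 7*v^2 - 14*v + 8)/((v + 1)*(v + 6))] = (-v^4 - 14*v^3 + 45*v^2 + 68*v - 140)/(v^4 + 14*v^3 + 61*v^2 + 84*v + 36)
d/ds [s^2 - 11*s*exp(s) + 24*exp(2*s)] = -11*s*exp(s) + 2*s + 48*exp(2*s) - 11*exp(s)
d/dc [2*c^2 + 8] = 4*c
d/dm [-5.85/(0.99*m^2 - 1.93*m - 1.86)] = (11.583*m - 11.2905)/(-0.99*m^2 + 1.93*m + 1.86)^2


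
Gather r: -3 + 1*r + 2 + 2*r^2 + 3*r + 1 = 2*r^2 + 4*r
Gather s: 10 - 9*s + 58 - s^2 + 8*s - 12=-s^2 - s + 56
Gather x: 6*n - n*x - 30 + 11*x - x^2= 6*n - x^2 + x*(11 - n) - 30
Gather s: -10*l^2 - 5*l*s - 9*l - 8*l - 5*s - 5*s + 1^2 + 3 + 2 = -10*l^2 - 17*l + s*(-5*l - 10) + 6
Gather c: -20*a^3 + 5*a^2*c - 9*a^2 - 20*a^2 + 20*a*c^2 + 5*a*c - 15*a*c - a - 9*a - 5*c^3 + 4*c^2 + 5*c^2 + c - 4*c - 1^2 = -20*a^3 - 29*a^2 - 10*a - 5*c^3 + c^2*(20*a + 9) + c*(5*a^2 - 10*a - 3) - 1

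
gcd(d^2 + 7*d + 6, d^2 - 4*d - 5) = d + 1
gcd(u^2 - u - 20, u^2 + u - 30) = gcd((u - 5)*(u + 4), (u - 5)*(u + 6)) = u - 5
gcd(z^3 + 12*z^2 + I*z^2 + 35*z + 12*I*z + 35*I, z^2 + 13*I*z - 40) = 1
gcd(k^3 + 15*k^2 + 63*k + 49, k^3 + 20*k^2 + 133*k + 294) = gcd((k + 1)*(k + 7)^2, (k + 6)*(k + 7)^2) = k^2 + 14*k + 49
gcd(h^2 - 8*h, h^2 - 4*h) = h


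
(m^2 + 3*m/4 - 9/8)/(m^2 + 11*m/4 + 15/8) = (4*m - 3)/(4*m + 5)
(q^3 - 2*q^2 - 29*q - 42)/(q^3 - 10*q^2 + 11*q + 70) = (q + 3)/(q - 5)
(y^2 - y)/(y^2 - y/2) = 2*(y - 1)/(2*y - 1)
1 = 1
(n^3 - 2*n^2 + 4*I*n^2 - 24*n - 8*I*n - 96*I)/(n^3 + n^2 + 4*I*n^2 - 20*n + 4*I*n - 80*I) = (n^2 - 2*n - 24)/(n^2 + n - 20)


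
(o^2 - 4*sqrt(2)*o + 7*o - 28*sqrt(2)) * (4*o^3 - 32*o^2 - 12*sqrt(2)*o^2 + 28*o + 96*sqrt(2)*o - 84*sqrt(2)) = 4*o^5 - 28*sqrt(2)*o^4 - 4*o^4 - 100*o^3 + 28*sqrt(2)*o^3 + 100*o^2 + 1372*sqrt(2)*o^2 - 4704*o - 1372*sqrt(2)*o + 4704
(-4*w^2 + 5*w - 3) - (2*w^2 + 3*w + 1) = -6*w^2 + 2*w - 4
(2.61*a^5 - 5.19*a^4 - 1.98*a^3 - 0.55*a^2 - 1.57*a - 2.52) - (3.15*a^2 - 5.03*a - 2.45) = 2.61*a^5 - 5.19*a^4 - 1.98*a^3 - 3.7*a^2 + 3.46*a - 0.0699999999999998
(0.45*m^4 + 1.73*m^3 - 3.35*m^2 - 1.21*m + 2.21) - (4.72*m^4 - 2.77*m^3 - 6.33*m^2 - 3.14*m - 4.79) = -4.27*m^4 + 4.5*m^3 + 2.98*m^2 + 1.93*m + 7.0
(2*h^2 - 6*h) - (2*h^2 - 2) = 2 - 6*h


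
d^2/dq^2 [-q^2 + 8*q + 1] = -2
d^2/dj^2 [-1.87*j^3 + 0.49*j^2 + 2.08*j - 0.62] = 0.98 - 11.22*j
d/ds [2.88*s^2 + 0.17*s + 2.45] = 5.76*s + 0.17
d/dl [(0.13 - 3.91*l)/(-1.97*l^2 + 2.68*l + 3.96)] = (-7.7027*l^2 + 0.5122*l - 15.832)/(3.8809*l^4 - 10.5592*l^3 - 8.42*l^2 + 21.2256*l + 15.6816)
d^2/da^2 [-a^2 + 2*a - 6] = -2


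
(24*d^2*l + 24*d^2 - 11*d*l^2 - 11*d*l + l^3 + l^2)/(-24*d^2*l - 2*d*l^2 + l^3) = (-24*d^2*l - 24*d^2 + 11*d*l^2 + 11*d*l - l^3 - l^2)/(l*(24*d^2 + 2*d*l - l^2))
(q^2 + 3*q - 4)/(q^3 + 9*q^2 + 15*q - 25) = (q + 4)/(q^2 + 10*q + 25)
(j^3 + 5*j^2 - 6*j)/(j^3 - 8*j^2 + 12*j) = (j^2 + 5*j - 6)/(j^2 - 8*j + 12)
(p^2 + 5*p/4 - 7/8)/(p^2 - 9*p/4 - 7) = (p - 1/2)/(p - 4)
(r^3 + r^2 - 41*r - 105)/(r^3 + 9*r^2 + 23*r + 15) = (r - 7)/(r + 1)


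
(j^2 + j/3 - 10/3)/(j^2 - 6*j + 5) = (3*j^2 + j - 10)/(3*(j^2 - 6*j + 5))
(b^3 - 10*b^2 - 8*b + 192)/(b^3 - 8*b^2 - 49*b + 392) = (b^2 - 2*b - 24)/(b^2 - 49)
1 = 1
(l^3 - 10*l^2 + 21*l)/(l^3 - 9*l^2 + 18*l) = (l - 7)/(l - 6)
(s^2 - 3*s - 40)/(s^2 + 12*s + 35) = (s - 8)/(s + 7)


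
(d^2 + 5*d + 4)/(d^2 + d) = (d + 4)/d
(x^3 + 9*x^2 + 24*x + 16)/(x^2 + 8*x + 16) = x + 1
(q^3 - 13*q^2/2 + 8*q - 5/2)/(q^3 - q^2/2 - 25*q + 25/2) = (q - 1)/(q + 5)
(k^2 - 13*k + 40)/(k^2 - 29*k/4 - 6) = 4*(k - 5)/(4*k + 3)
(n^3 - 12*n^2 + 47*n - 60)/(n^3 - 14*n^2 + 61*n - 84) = (n - 5)/(n - 7)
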